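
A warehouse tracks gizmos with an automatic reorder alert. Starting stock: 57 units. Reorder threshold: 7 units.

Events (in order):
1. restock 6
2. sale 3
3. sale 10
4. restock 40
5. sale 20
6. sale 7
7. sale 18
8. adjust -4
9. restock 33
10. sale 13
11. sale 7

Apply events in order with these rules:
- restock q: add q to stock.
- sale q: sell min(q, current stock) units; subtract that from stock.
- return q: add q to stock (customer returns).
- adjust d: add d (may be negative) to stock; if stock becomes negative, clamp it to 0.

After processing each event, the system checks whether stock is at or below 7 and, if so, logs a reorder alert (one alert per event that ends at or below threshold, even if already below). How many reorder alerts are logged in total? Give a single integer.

Processing events:
Start: stock = 57
  Event 1 (restock 6): 57 + 6 = 63
  Event 2 (sale 3): sell min(3,63)=3. stock: 63 - 3 = 60. total_sold = 3
  Event 3 (sale 10): sell min(10,60)=10. stock: 60 - 10 = 50. total_sold = 13
  Event 4 (restock 40): 50 + 40 = 90
  Event 5 (sale 20): sell min(20,90)=20. stock: 90 - 20 = 70. total_sold = 33
  Event 6 (sale 7): sell min(7,70)=7. stock: 70 - 7 = 63. total_sold = 40
  Event 7 (sale 18): sell min(18,63)=18. stock: 63 - 18 = 45. total_sold = 58
  Event 8 (adjust -4): 45 + -4 = 41
  Event 9 (restock 33): 41 + 33 = 74
  Event 10 (sale 13): sell min(13,74)=13. stock: 74 - 13 = 61. total_sold = 71
  Event 11 (sale 7): sell min(7,61)=7. stock: 61 - 7 = 54. total_sold = 78
Final: stock = 54, total_sold = 78

Checking against threshold 7:
  After event 1: stock=63 > 7
  After event 2: stock=60 > 7
  After event 3: stock=50 > 7
  After event 4: stock=90 > 7
  After event 5: stock=70 > 7
  After event 6: stock=63 > 7
  After event 7: stock=45 > 7
  After event 8: stock=41 > 7
  After event 9: stock=74 > 7
  After event 10: stock=61 > 7
  After event 11: stock=54 > 7
Alert events: []. Count = 0

Answer: 0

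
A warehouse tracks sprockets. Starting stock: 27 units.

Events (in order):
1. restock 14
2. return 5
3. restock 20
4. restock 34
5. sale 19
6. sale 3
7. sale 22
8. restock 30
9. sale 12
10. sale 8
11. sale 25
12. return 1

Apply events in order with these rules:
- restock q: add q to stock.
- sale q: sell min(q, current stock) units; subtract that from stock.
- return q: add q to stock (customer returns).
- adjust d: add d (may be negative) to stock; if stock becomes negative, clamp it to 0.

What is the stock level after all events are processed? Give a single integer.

Answer: 42

Derivation:
Processing events:
Start: stock = 27
  Event 1 (restock 14): 27 + 14 = 41
  Event 2 (return 5): 41 + 5 = 46
  Event 3 (restock 20): 46 + 20 = 66
  Event 4 (restock 34): 66 + 34 = 100
  Event 5 (sale 19): sell min(19,100)=19. stock: 100 - 19 = 81. total_sold = 19
  Event 6 (sale 3): sell min(3,81)=3. stock: 81 - 3 = 78. total_sold = 22
  Event 7 (sale 22): sell min(22,78)=22. stock: 78 - 22 = 56. total_sold = 44
  Event 8 (restock 30): 56 + 30 = 86
  Event 9 (sale 12): sell min(12,86)=12. stock: 86 - 12 = 74. total_sold = 56
  Event 10 (sale 8): sell min(8,74)=8. stock: 74 - 8 = 66. total_sold = 64
  Event 11 (sale 25): sell min(25,66)=25. stock: 66 - 25 = 41. total_sold = 89
  Event 12 (return 1): 41 + 1 = 42
Final: stock = 42, total_sold = 89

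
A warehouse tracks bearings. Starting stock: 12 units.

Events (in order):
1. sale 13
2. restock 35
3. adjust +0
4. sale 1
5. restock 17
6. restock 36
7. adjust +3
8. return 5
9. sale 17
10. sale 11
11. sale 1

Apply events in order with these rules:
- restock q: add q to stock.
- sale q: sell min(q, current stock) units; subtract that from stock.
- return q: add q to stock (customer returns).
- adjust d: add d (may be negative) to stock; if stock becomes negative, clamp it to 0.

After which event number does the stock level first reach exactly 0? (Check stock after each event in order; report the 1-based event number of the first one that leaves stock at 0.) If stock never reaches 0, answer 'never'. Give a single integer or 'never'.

Processing events:
Start: stock = 12
  Event 1 (sale 13): sell min(13,12)=12. stock: 12 - 12 = 0. total_sold = 12
  Event 2 (restock 35): 0 + 35 = 35
  Event 3 (adjust +0): 35 + 0 = 35
  Event 4 (sale 1): sell min(1,35)=1. stock: 35 - 1 = 34. total_sold = 13
  Event 5 (restock 17): 34 + 17 = 51
  Event 6 (restock 36): 51 + 36 = 87
  Event 7 (adjust +3): 87 + 3 = 90
  Event 8 (return 5): 90 + 5 = 95
  Event 9 (sale 17): sell min(17,95)=17. stock: 95 - 17 = 78. total_sold = 30
  Event 10 (sale 11): sell min(11,78)=11. stock: 78 - 11 = 67. total_sold = 41
  Event 11 (sale 1): sell min(1,67)=1. stock: 67 - 1 = 66. total_sold = 42
Final: stock = 66, total_sold = 42

First zero at event 1.

Answer: 1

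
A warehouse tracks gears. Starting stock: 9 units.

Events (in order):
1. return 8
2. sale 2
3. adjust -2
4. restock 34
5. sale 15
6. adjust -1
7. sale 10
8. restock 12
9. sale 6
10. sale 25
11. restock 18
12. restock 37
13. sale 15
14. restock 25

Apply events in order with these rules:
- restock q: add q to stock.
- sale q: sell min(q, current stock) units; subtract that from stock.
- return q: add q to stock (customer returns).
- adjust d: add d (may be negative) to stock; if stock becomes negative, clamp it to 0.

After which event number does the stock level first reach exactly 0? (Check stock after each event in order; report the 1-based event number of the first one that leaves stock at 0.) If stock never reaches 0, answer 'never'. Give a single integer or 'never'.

Answer: never

Derivation:
Processing events:
Start: stock = 9
  Event 1 (return 8): 9 + 8 = 17
  Event 2 (sale 2): sell min(2,17)=2. stock: 17 - 2 = 15. total_sold = 2
  Event 3 (adjust -2): 15 + -2 = 13
  Event 4 (restock 34): 13 + 34 = 47
  Event 5 (sale 15): sell min(15,47)=15. stock: 47 - 15 = 32. total_sold = 17
  Event 6 (adjust -1): 32 + -1 = 31
  Event 7 (sale 10): sell min(10,31)=10. stock: 31 - 10 = 21. total_sold = 27
  Event 8 (restock 12): 21 + 12 = 33
  Event 9 (sale 6): sell min(6,33)=6. stock: 33 - 6 = 27. total_sold = 33
  Event 10 (sale 25): sell min(25,27)=25. stock: 27 - 25 = 2. total_sold = 58
  Event 11 (restock 18): 2 + 18 = 20
  Event 12 (restock 37): 20 + 37 = 57
  Event 13 (sale 15): sell min(15,57)=15. stock: 57 - 15 = 42. total_sold = 73
  Event 14 (restock 25): 42 + 25 = 67
Final: stock = 67, total_sold = 73

Stock never reaches 0.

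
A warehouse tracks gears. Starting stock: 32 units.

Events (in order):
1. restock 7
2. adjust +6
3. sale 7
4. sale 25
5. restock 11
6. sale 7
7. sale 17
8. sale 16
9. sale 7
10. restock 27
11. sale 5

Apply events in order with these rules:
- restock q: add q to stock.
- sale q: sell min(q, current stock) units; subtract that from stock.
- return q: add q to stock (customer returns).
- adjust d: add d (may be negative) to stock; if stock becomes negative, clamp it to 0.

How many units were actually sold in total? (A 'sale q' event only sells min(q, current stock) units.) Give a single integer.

Answer: 61

Derivation:
Processing events:
Start: stock = 32
  Event 1 (restock 7): 32 + 7 = 39
  Event 2 (adjust +6): 39 + 6 = 45
  Event 3 (sale 7): sell min(7,45)=7. stock: 45 - 7 = 38. total_sold = 7
  Event 4 (sale 25): sell min(25,38)=25. stock: 38 - 25 = 13. total_sold = 32
  Event 5 (restock 11): 13 + 11 = 24
  Event 6 (sale 7): sell min(7,24)=7. stock: 24 - 7 = 17. total_sold = 39
  Event 7 (sale 17): sell min(17,17)=17. stock: 17 - 17 = 0. total_sold = 56
  Event 8 (sale 16): sell min(16,0)=0. stock: 0 - 0 = 0. total_sold = 56
  Event 9 (sale 7): sell min(7,0)=0. stock: 0 - 0 = 0. total_sold = 56
  Event 10 (restock 27): 0 + 27 = 27
  Event 11 (sale 5): sell min(5,27)=5. stock: 27 - 5 = 22. total_sold = 61
Final: stock = 22, total_sold = 61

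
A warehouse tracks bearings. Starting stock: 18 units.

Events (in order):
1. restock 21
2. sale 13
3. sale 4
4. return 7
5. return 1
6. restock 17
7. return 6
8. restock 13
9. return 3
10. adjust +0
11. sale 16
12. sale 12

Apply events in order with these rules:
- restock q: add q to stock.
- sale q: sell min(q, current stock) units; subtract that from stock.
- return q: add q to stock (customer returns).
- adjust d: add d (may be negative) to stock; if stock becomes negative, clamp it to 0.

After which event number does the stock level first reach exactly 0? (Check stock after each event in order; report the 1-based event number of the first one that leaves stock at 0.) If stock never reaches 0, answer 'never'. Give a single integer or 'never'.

Processing events:
Start: stock = 18
  Event 1 (restock 21): 18 + 21 = 39
  Event 2 (sale 13): sell min(13,39)=13. stock: 39 - 13 = 26. total_sold = 13
  Event 3 (sale 4): sell min(4,26)=4. stock: 26 - 4 = 22. total_sold = 17
  Event 4 (return 7): 22 + 7 = 29
  Event 5 (return 1): 29 + 1 = 30
  Event 6 (restock 17): 30 + 17 = 47
  Event 7 (return 6): 47 + 6 = 53
  Event 8 (restock 13): 53 + 13 = 66
  Event 9 (return 3): 66 + 3 = 69
  Event 10 (adjust +0): 69 + 0 = 69
  Event 11 (sale 16): sell min(16,69)=16. stock: 69 - 16 = 53. total_sold = 33
  Event 12 (sale 12): sell min(12,53)=12. stock: 53 - 12 = 41. total_sold = 45
Final: stock = 41, total_sold = 45

Stock never reaches 0.

Answer: never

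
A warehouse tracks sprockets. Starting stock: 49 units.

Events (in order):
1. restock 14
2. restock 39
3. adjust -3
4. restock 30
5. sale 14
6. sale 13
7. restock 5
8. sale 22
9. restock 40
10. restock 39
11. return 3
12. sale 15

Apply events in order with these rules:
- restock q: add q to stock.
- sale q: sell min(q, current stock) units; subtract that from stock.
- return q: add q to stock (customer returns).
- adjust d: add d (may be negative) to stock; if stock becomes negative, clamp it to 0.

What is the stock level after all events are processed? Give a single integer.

Processing events:
Start: stock = 49
  Event 1 (restock 14): 49 + 14 = 63
  Event 2 (restock 39): 63 + 39 = 102
  Event 3 (adjust -3): 102 + -3 = 99
  Event 4 (restock 30): 99 + 30 = 129
  Event 5 (sale 14): sell min(14,129)=14. stock: 129 - 14 = 115. total_sold = 14
  Event 6 (sale 13): sell min(13,115)=13. stock: 115 - 13 = 102. total_sold = 27
  Event 7 (restock 5): 102 + 5 = 107
  Event 8 (sale 22): sell min(22,107)=22. stock: 107 - 22 = 85. total_sold = 49
  Event 9 (restock 40): 85 + 40 = 125
  Event 10 (restock 39): 125 + 39 = 164
  Event 11 (return 3): 164 + 3 = 167
  Event 12 (sale 15): sell min(15,167)=15. stock: 167 - 15 = 152. total_sold = 64
Final: stock = 152, total_sold = 64

Answer: 152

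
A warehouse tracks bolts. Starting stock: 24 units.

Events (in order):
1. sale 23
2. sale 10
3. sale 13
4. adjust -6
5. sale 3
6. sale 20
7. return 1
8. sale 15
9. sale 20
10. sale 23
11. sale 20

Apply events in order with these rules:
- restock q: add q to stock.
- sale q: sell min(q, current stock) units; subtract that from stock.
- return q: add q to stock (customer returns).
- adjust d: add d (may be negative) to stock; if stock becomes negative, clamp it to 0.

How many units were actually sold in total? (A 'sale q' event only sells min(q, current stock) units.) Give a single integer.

Answer: 25

Derivation:
Processing events:
Start: stock = 24
  Event 1 (sale 23): sell min(23,24)=23. stock: 24 - 23 = 1. total_sold = 23
  Event 2 (sale 10): sell min(10,1)=1. stock: 1 - 1 = 0. total_sold = 24
  Event 3 (sale 13): sell min(13,0)=0. stock: 0 - 0 = 0. total_sold = 24
  Event 4 (adjust -6): 0 + -6 = 0 (clamped to 0)
  Event 5 (sale 3): sell min(3,0)=0. stock: 0 - 0 = 0. total_sold = 24
  Event 6 (sale 20): sell min(20,0)=0. stock: 0 - 0 = 0. total_sold = 24
  Event 7 (return 1): 0 + 1 = 1
  Event 8 (sale 15): sell min(15,1)=1. stock: 1 - 1 = 0. total_sold = 25
  Event 9 (sale 20): sell min(20,0)=0. stock: 0 - 0 = 0. total_sold = 25
  Event 10 (sale 23): sell min(23,0)=0. stock: 0 - 0 = 0. total_sold = 25
  Event 11 (sale 20): sell min(20,0)=0. stock: 0 - 0 = 0. total_sold = 25
Final: stock = 0, total_sold = 25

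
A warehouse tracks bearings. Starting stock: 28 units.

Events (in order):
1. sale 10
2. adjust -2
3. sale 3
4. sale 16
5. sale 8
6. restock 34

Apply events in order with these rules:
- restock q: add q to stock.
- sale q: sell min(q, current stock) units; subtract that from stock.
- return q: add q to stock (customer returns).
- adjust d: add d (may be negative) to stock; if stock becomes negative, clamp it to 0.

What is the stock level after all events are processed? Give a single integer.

Processing events:
Start: stock = 28
  Event 1 (sale 10): sell min(10,28)=10. stock: 28 - 10 = 18. total_sold = 10
  Event 2 (adjust -2): 18 + -2 = 16
  Event 3 (sale 3): sell min(3,16)=3. stock: 16 - 3 = 13. total_sold = 13
  Event 4 (sale 16): sell min(16,13)=13. stock: 13 - 13 = 0. total_sold = 26
  Event 5 (sale 8): sell min(8,0)=0. stock: 0 - 0 = 0. total_sold = 26
  Event 6 (restock 34): 0 + 34 = 34
Final: stock = 34, total_sold = 26

Answer: 34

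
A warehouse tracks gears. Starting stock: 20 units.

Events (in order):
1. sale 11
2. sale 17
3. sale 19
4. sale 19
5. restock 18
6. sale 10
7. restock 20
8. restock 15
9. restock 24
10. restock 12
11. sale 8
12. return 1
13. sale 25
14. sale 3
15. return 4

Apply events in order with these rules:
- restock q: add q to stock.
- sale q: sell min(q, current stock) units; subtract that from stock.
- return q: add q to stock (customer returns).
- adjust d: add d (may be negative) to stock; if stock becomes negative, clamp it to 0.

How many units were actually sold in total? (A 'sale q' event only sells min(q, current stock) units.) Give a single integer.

Answer: 66

Derivation:
Processing events:
Start: stock = 20
  Event 1 (sale 11): sell min(11,20)=11. stock: 20 - 11 = 9. total_sold = 11
  Event 2 (sale 17): sell min(17,9)=9. stock: 9 - 9 = 0. total_sold = 20
  Event 3 (sale 19): sell min(19,0)=0. stock: 0 - 0 = 0. total_sold = 20
  Event 4 (sale 19): sell min(19,0)=0. stock: 0 - 0 = 0. total_sold = 20
  Event 5 (restock 18): 0 + 18 = 18
  Event 6 (sale 10): sell min(10,18)=10. stock: 18 - 10 = 8. total_sold = 30
  Event 7 (restock 20): 8 + 20 = 28
  Event 8 (restock 15): 28 + 15 = 43
  Event 9 (restock 24): 43 + 24 = 67
  Event 10 (restock 12): 67 + 12 = 79
  Event 11 (sale 8): sell min(8,79)=8. stock: 79 - 8 = 71. total_sold = 38
  Event 12 (return 1): 71 + 1 = 72
  Event 13 (sale 25): sell min(25,72)=25. stock: 72 - 25 = 47. total_sold = 63
  Event 14 (sale 3): sell min(3,47)=3. stock: 47 - 3 = 44. total_sold = 66
  Event 15 (return 4): 44 + 4 = 48
Final: stock = 48, total_sold = 66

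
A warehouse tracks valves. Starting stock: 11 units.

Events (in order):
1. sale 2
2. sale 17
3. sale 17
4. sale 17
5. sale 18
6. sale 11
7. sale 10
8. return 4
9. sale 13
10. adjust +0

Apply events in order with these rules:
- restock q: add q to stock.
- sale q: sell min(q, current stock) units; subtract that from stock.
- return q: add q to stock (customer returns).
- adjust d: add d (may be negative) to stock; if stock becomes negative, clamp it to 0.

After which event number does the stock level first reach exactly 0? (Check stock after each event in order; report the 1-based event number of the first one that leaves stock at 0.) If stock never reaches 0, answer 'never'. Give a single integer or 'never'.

Answer: 2

Derivation:
Processing events:
Start: stock = 11
  Event 1 (sale 2): sell min(2,11)=2. stock: 11 - 2 = 9. total_sold = 2
  Event 2 (sale 17): sell min(17,9)=9. stock: 9 - 9 = 0. total_sold = 11
  Event 3 (sale 17): sell min(17,0)=0. stock: 0 - 0 = 0. total_sold = 11
  Event 4 (sale 17): sell min(17,0)=0. stock: 0 - 0 = 0. total_sold = 11
  Event 5 (sale 18): sell min(18,0)=0. stock: 0 - 0 = 0. total_sold = 11
  Event 6 (sale 11): sell min(11,0)=0. stock: 0 - 0 = 0. total_sold = 11
  Event 7 (sale 10): sell min(10,0)=0. stock: 0 - 0 = 0. total_sold = 11
  Event 8 (return 4): 0 + 4 = 4
  Event 9 (sale 13): sell min(13,4)=4. stock: 4 - 4 = 0. total_sold = 15
  Event 10 (adjust +0): 0 + 0 = 0
Final: stock = 0, total_sold = 15

First zero at event 2.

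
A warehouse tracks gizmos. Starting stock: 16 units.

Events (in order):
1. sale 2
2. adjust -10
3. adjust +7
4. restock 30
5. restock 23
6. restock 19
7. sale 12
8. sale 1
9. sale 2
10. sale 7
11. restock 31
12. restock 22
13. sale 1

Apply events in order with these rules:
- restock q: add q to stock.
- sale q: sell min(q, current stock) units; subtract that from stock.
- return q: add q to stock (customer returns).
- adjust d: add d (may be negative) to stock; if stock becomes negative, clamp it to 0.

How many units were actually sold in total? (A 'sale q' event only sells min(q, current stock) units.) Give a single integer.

Processing events:
Start: stock = 16
  Event 1 (sale 2): sell min(2,16)=2. stock: 16 - 2 = 14. total_sold = 2
  Event 2 (adjust -10): 14 + -10 = 4
  Event 3 (adjust +7): 4 + 7 = 11
  Event 4 (restock 30): 11 + 30 = 41
  Event 5 (restock 23): 41 + 23 = 64
  Event 6 (restock 19): 64 + 19 = 83
  Event 7 (sale 12): sell min(12,83)=12. stock: 83 - 12 = 71. total_sold = 14
  Event 8 (sale 1): sell min(1,71)=1. stock: 71 - 1 = 70. total_sold = 15
  Event 9 (sale 2): sell min(2,70)=2. stock: 70 - 2 = 68. total_sold = 17
  Event 10 (sale 7): sell min(7,68)=7. stock: 68 - 7 = 61. total_sold = 24
  Event 11 (restock 31): 61 + 31 = 92
  Event 12 (restock 22): 92 + 22 = 114
  Event 13 (sale 1): sell min(1,114)=1. stock: 114 - 1 = 113. total_sold = 25
Final: stock = 113, total_sold = 25

Answer: 25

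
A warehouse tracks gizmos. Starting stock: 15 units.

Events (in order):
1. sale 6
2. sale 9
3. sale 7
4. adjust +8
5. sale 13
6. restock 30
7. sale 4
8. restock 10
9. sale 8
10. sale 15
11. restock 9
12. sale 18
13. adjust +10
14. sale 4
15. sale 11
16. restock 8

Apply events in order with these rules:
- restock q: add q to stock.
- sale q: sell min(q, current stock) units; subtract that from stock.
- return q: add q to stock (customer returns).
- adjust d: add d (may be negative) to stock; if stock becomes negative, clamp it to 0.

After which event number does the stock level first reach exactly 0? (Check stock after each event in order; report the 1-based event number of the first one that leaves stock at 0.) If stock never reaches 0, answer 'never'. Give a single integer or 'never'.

Processing events:
Start: stock = 15
  Event 1 (sale 6): sell min(6,15)=6. stock: 15 - 6 = 9. total_sold = 6
  Event 2 (sale 9): sell min(9,9)=9. stock: 9 - 9 = 0. total_sold = 15
  Event 3 (sale 7): sell min(7,0)=0. stock: 0 - 0 = 0. total_sold = 15
  Event 4 (adjust +8): 0 + 8 = 8
  Event 5 (sale 13): sell min(13,8)=8. stock: 8 - 8 = 0. total_sold = 23
  Event 6 (restock 30): 0 + 30 = 30
  Event 7 (sale 4): sell min(4,30)=4. stock: 30 - 4 = 26. total_sold = 27
  Event 8 (restock 10): 26 + 10 = 36
  Event 9 (sale 8): sell min(8,36)=8. stock: 36 - 8 = 28. total_sold = 35
  Event 10 (sale 15): sell min(15,28)=15. stock: 28 - 15 = 13. total_sold = 50
  Event 11 (restock 9): 13 + 9 = 22
  Event 12 (sale 18): sell min(18,22)=18. stock: 22 - 18 = 4. total_sold = 68
  Event 13 (adjust +10): 4 + 10 = 14
  Event 14 (sale 4): sell min(4,14)=4. stock: 14 - 4 = 10. total_sold = 72
  Event 15 (sale 11): sell min(11,10)=10. stock: 10 - 10 = 0. total_sold = 82
  Event 16 (restock 8): 0 + 8 = 8
Final: stock = 8, total_sold = 82

First zero at event 2.

Answer: 2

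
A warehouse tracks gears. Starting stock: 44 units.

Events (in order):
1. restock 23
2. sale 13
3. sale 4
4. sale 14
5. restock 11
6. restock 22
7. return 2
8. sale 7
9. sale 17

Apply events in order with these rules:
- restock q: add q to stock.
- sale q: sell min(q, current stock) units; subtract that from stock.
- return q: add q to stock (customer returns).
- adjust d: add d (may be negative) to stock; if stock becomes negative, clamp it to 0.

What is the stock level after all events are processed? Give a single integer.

Processing events:
Start: stock = 44
  Event 1 (restock 23): 44 + 23 = 67
  Event 2 (sale 13): sell min(13,67)=13. stock: 67 - 13 = 54. total_sold = 13
  Event 3 (sale 4): sell min(4,54)=4. stock: 54 - 4 = 50. total_sold = 17
  Event 4 (sale 14): sell min(14,50)=14. stock: 50 - 14 = 36. total_sold = 31
  Event 5 (restock 11): 36 + 11 = 47
  Event 6 (restock 22): 47 + 22 = 69
  Event 7 (return 2): 69 + 2 = 71
  Event 8 (sale 7): sell min(7,71)=7. stock: 71 - 7 = 64. total_sold = 38
  Event 9 (sale 17): sell min(17,64)=17. stock: 64 - 17 = 47. total_sold = 55
Final: stock = 47, total_sold = 55

Answer: 47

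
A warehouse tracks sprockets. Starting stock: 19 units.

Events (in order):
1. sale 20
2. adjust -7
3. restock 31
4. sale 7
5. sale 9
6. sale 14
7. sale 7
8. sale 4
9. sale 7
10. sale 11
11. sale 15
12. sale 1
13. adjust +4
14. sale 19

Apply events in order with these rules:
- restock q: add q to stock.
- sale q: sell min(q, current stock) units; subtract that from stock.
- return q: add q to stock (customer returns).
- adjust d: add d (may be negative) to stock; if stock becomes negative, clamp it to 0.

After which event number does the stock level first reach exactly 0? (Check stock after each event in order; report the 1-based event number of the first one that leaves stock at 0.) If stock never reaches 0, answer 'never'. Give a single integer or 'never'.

Processing events:
Start: stock = 19
  Event 1 (sale 20): sell min(20,19)=19. stock: 19 - 19 = 0. total_sold = 19
  Event 2 (adjust -7): 0 + -7 = 0 (clamped to 0)
  Event 3 (restock 31): 0 + 31 = 31
  Event 4 (sale 7): sell min(7,31)=7. stock: 31 - 7 = 24. total_sold = 26
  Event 5 (sale 9): sell min(9,24)=9. stock: 24 - 9 = 15. total_sold = 35
  Event 6 (sale 14): sell min(14,15)=14. stock: 15 - 14 = 1. total_sold = 49
  Event 7 (sale 7): sell min(7,1)=1. stock: 1 - 1 = 0. total_sold = 50
  Event 8 (sale 4): sell min(4,0)=0. stock: 0 - 0 = 0. total_sold = 50
  Event 9 (sale 7): sell min(7,0)=0. stock: 0 - 0 = 0. total_sold = 50
  Event 10 (sale 11): sell min(11,0)=0. stock: 0 - 0 = 0. total_sold = 50
  Event 11 (sale 15): sell min(15,0)=0. stock: 0 - 0 = 0. total_sold = 50
  Event 12 (sale 1): sell min(1,0)=0. stock: 0 - 0 = 0. total_sold = 50
  Event 13 (adjust +4): 0 + 4 = 4
  Event 14 (sale 19): sell min(19,4)=4. stock: 4 - 4 = 0. total_sold = 54
Final: stock = 0, total_sold = 54

First zero at event 1.

Answer: 1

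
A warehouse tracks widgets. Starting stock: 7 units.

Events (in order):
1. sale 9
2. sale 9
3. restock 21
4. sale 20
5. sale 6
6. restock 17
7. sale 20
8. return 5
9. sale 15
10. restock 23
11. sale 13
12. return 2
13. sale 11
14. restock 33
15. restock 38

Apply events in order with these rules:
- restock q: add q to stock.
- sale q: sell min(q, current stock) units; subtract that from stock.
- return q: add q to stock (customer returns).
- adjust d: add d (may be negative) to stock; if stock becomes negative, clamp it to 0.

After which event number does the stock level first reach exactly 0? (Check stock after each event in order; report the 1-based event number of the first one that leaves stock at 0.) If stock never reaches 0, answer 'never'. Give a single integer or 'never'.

Answer: 1

Derivation:
Processing events:
Start: stock = 7
  Event 1 (sale 9): sell min(9,7)=7. stock: 7 - 7 = 0. total_sold = 7
  Event 2 (sale 9): sell min(9,0)=0. stock: 0 - 0 = 0. total_sold = 7
  Event 3 (restock 21): 0 + 21 = 21
  Event 4 (sale 20): sell min(20,21)=20. stock: 21 - 20 = 1. total_sold = 27
  Event 5 (sale 6): sell min(6,1)=1. stock: 1 - 1 = 0. total_sold = 28
  Event 6 (restock 17): 0 + 17 = 17
  Event 7 (sale 20): sell min(20,17)=17. stock: 17 - 17 = 0. total_sold = 45
  Event 8 (return 5): 0 + 5 = 5
  Event 9 (sale 15): sell min(15,5)=5. stock: 5 - 5 = 0. total_sold = 50
  Event 10 (restock 23): 0 + 23 = 23
  Event 11 (sale 13): sell min(13,23)=13. stock: 23 - 13 = 10. total_sold = 63
  Event 12 (return 2): 10 + 2 = 12
  Event 13 (sale 11): sell min(11,12)=11. stock: 12 - 11 = 1. total_sold = 74
  Event 14 (restock 33): 1 + 33 = 34
  Event 15 (restock 38): 34 + 38 = 72
Final: stock = 72, total_sold = 74

First zero at event 1.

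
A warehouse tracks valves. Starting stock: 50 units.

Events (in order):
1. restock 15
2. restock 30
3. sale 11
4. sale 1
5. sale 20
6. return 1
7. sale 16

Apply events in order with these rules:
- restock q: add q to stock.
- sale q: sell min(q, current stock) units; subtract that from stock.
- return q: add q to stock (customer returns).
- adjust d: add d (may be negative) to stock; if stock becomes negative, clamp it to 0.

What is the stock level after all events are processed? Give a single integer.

Answer: 48

Derivation:
Processing events:
Start: stock = 50
  Event 1 (restock 15): 50 + 15 = 65
  Event 2 (restock 30): 65 + 30 = 95
  Event 3 (sale 11): sell min(11,95)=11. stock: 95 - 11 = 84. total_sold = 11
  Event 4 (sale 1): sell min(1,84)=1. stock: 84 - 1 = 83. total_sold = 12
  Event 5 (sale 20): sell min(20,83)=20. stock: 83 - 20 = 63. total_sold = 32
  Event 6 (return 1): 63 + 1 = 64
  Event 7 (sale 16): sell min(16,64)=16. stock: 64 - 16 = 48. total_sold = 48
Final: stock = 48, total_sold = 48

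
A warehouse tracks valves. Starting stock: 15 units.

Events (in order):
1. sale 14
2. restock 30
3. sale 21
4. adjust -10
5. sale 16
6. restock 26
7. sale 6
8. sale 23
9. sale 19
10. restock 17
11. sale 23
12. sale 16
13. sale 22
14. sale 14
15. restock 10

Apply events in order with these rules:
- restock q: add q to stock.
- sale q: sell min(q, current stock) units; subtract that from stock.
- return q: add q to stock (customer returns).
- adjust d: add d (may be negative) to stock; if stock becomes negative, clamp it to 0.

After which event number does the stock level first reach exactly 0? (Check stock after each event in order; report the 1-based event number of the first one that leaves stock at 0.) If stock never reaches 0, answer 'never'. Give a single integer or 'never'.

Answer: 4

Derivation:
Processing events:
Start: stock = 15
  Event 1 (sale 14): sell min(14,15)=14. stock: 15 - 14 = 1. total_sold = 14
  Event 2 (restock 30): 1 + 30 = 31
  Event 3 (sale 21): sell min(21,31)=21. stock: 31 - 21 = 10. total_sold = 35
  Event 4 (adjust -10): 10 + -10 = 0
  Event 5 (sale 16): sell min(16,0)=0. stock: 0 - 0 = 0. total_sold = 35
  Event 6 (restock 26): 0 + 26 = 26
  Event 7 (sale 6): sell min(6,26)=6. stock: 26 - 6 = 20. total_sold = 41
  Event 8 (sale 23): sell min(23,20)=20. stock: 20 - 20 = 0. total_sold = 61
  Event 9 (sale 19): sell min(19,0)=0. stock: 0 - 0 = 0. total_sold = 61
  Event 10 (restock 17): 0 + 17 = 17
  Event 11 (sale 23): sell min(23,17)=17. stock: 17 - 17 = 0. total_sold = 78
  Event 12 (sale 16): sell min(16,0)=0. stock: 0 - 0 = 0. total_sold = 78
  Event 13 (sale 22): sell min(22,0)=0. stock: 0 - 0 = 0. total_sold = 78
  Event 14 (sale 14): sell min(14,0)=0. stock: 0 - 0 = 0. total_sold = 78
  Event 15 (restock 10): 0 + 10 = 10
Final: stock = 10, total_sold = 78

First zero at event 4.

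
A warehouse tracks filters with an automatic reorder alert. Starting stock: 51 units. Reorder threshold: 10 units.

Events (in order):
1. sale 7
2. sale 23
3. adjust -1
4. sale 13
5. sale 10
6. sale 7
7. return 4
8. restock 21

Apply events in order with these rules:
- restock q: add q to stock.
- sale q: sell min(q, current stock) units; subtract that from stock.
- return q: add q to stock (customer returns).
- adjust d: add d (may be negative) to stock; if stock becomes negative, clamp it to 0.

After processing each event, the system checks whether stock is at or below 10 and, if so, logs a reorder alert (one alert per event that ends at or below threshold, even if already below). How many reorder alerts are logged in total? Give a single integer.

Processing events:
Start: stock = 51
  Event 1 (sale 7): sell min(7,51)=7. stock: 51 - 7 = 44. total_sold = 7
  Event 2 (sale 23): sell min(23,44)=23. stock: 44 - 23 = 21. total_sold = 30
  Event 3 (adjust -1): 21 + -1 = 20
  Event 4 (sale 13): sell min(13,20)=13. stock: 20 - 13 = 7. total_sold = 43
  Event 5 (sale 10): sell min(10,7)=7. stock: 7 - 7 = 0. total_sold = 50
  Event 6 (sale 7): sell min(7,0)=0. stock: 0 - 0 = 0. total_sold = 50
  Event 7 (return 4): 0 + 4 = 4
  Event 8 (restock 21): 4 + 21 = 25
Final: stock = 25, total_sold = 50

Checking against threshold 10:
  After event 1: stock=44 > 10
  After event 2: stock=21 > 10
  After event 3: stock=20 > 10
  After event 4: stock=7 <= 10 -> ALERT
  After event 5: stock=0 <= 10 -> ALERT
  After event 6: stock=0 <= 10 -> ALERT
  After event 7: stock=4 <= 10 -> ALERT
  After event 8: stock=25 > 10
Alert events: [4, 5, 6, 7]. Count = 4

Answer: 4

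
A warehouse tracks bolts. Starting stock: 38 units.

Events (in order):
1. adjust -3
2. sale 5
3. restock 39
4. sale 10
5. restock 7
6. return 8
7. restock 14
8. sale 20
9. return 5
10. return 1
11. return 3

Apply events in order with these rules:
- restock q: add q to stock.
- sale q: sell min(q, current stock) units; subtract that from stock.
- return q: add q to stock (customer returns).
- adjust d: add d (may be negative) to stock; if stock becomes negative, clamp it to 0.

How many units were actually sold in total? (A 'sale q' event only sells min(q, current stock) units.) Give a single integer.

Answer: 35

Derivation:
Processing events:
Start: stock = 38
  Event 1 (adjust -3): 38 + -3 = 35
  Event 2 (sale 5): sell min(5,35)=5. stock: 35 - 5 = 30. total_sold = 5
  Event 3 (restock 39): 30 + 39 = 69
  Event 4 (sale 10): sell min(10,69)=10. stock: 69 - 10 = 59. total_sold = 15
  Event 5 (restock 7): 59 + 7 = 66
  Event 6 (return 8): 66 + 8 = 74
  Event 7 (restock 14): 74 + 14 = 88
  Event 8 (sale 20): sell min(20,88)=20. stock: 88 - 20 = 68. total_sold = 35
  Event 9 (return 5): 68 + 5 = 73
  Event 10 (return 1): 73 + 1 = 74
  Event 11 (return 3): 74 + 3 = 77
Final: stock = 77, total_sold = 35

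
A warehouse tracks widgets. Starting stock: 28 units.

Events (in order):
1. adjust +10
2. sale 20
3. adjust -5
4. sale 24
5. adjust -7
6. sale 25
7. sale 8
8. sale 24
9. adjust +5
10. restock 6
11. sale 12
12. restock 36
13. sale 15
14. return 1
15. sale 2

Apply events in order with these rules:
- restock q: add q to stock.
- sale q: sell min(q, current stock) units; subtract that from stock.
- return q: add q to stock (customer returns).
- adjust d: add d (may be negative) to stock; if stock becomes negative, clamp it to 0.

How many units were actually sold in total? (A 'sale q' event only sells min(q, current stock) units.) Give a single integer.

Processing events:
Start: stock = 28
  Event 1 (adjust +10): 28 + 10 = 38
  Event 2 (sale 20): sell min(20,38)=20. stock: 38 - 20 = 18. total_sold = 20
  Event 3 (adjust -5): 18 + -5 = 13
  Event 4 (sale 24): sell min(24,13)=13. stock: 13 - 13 = 0. total_sold = 33
  Event 5 (adjust -7): 0 + -7 = 0 (clamped to 0)
  Event 6 (sale 25): sell min(25,0)=0. stock: 0 - 0 = 0. total_sold = 33
  Event 7 (sale 8): sell min(8,0)=0. stock: 0 - 0 = 0. total_sold = 33
  Event 8 (sale 24): sell min(24,0)=0. stock: 0 - 0 = 0. total_sold = 33
  Event 9 (adjust +5): 0 + 5 = 5
  Event 10 (restock 6): 5 + 6 = 11
  Event 11 (sale 12): sell min(12,11)=11. stock: 11 - 11 = 0. total_sold = 44
  Event 12 (restock 36): 0 + 36 = 36
  Event 13 (sale 15): sell min(15,36)=15. stock: 36 - 15 = 21. total_sold = 59
  Event 14 (return 1): 21 + 1 = 22
  Event 15 (sale 2): sell min(2,22)=2. stock: 22 - 2 = 20. total_sold = 61
Final: stock = 20, total_sold = 61

Answer: 61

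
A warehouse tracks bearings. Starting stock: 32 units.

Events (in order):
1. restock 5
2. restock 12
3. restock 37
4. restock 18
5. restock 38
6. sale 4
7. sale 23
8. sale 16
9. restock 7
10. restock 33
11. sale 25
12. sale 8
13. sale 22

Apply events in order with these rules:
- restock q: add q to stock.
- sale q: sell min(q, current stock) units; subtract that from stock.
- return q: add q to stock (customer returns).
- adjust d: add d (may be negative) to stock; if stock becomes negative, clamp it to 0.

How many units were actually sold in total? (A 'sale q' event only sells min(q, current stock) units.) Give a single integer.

Answer: 98

Derivation:
Processing events:
Start: stock = 32
  Event 1 (restock 5): 32 + 5 = 37
  Event 2 (restock 12): 37 + 12 = 49
  Event 3 (restock 37): 49 + 37 = 86
  Event 4 (restock 18): 86 + 18 = 104
  Event 5 (restock 38): 104 + 38 = 142
  Event 6 (sale 4): sell min(4,142)=4. stock: 142 - 4 = 138. total_sold = 4
  Event 7 (sale 23): sell min(23,138)=23. stock: 138 - 23 = 115. total_sold = 27
  Event 8 (sale 16): sell min(16,115)=16. stock: 115 - 16 = 99. total_sold = 43
  Event 9 (restock 7): 99 + 7 = 106
  Event 10 (restock 33): 106 + 33 = 139
  Event 11 (sale 25): sell min(25,139)=25. stock: 139 - 25 = 114. total_sold = 68
  Event 12 (sale 8): sell min(8,114)=8. stock: 114 - 8 = 106. total_sold = 76
  Event 13 (sale 22): sell min(22,106)=22. stock: 106 - 22 = 84. total_sold = 98
Final: stock = 84, total_sold = 98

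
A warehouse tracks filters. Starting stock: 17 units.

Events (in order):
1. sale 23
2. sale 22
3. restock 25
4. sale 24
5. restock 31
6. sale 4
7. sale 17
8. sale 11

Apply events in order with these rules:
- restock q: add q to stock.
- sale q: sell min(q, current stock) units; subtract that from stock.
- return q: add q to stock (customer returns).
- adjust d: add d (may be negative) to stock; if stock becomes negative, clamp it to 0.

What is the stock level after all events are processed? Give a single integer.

Answer: 0

Derivation:
Processing events:
Start: stock = 17
  Event 1 (sale 23): sell min(23,17)=17. stock: 17 - 17 = 0. total_sold = 17
  Event 2 (sale 22): sell min(22,0)=0. stock: 0 - 0 = 0. total_sold = 17
  Event 3 (restock 25): 0 + 25 = 25
  Event 4 (sale 24): sell min(24,25)=24. stock: 25 - 24 = 1. total_sold = 41
  Event 5 (restock 31): 1 + 31 = 32
  Event 6 (sale 4): sell min(4,32)=4. stock: 32 - 4 = 28. total_sold = 45
  Event 7 (sale 17): sell min(17,28)=17. stock: 28 - 17 = 11. total_sold = 62
  Event 8 (sale 11): sell min(11,11)=11. stock: 11 - 11 = 0. total_sold = 73
Final: stock = 0, total_sold = 73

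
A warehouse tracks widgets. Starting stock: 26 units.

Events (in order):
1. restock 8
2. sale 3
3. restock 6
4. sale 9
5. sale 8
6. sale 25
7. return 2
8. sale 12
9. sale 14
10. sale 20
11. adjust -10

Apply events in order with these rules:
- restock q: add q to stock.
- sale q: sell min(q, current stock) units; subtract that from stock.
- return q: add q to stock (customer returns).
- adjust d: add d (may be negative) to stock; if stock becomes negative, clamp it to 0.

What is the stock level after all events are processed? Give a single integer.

Processing events:
Start: stock = 26
  Event 1 (restock 8): 26 + 8 = 34
  Event 2 (sale 3): sell min(3,34)=3. stock: 34 - 3 = 31. total_sold = 3
  Event 3 (restock 6): 31 + 6 = 37
  Event 4 (sale 9): sell min(9,37)=9. stock: 37 - 9 = 28. total_sold = 12
  Event 5 (sale 8): sell min(8,28)=8. stock: 28 - 8 = 20. total_sold = 20
  Event 6 (sale 25): sell min(25,20)=20. stock: 20 - 20 = 0. total_sold = 40
  Event 7 (return 2): 0 + 2 = 2
  Event 8 (sale 12): sell min(12,2)=2. stock: 2 - 2 = 0. total_sold = 42
  Event 9 (sale 14): sell min(14,0)=0. stock: 0 - 0 = 0. total_sold = 42
  Event 10 (sale 20): sell min(20,0)=0. stock: 0 - 0 = 0. total_sold = 42
  Event 11 (adjust -10): 0 + -10 = 0 (clamped to 0)
Final: stock = 0, total_sold = 42

Answer: 0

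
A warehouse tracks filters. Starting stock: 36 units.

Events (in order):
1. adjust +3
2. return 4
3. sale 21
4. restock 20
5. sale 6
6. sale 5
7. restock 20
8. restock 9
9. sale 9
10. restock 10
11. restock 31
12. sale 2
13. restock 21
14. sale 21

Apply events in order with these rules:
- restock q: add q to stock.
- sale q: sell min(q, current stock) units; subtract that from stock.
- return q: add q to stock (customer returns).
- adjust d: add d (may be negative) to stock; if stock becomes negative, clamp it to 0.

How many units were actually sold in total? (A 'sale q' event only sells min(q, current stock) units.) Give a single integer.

Answer: 64

Derivation:
Processing events:
Start: stock = 36
  Event 1 (adjust +3): 36 + 3 = 39
  Event 2 (return 4): 39 + 4 = 43
  Event 3 (sale 21): sell min(21,43)=21. stock: 43 - 21 = 22. total_sold = 21
  Event 4 (restock 20): 22 + 20 = 42
  Event 5 (sale 6): sell min(6,42)=6. stock: 42 - 6 = 36. total_sold = 27
  Event 6 (sale 5): sell min(5,36)=5. stock: 36 - 5 = 31. total_sold = 32
  Event 7 (restock 20): 31 + 20 = 51
  Event 8 (restock 9): 51 + 9 = 60
  Event 9 (sale 9): sell min(9,60)=9. stock: 60 - 9 = 51. total_sold = 41
  Event 10 (restock 10): 51 + 10 = 61
  Event 11 (restock 31): 61 + 31 = 92
  Event 12 (sale 2): sell min(2,92)=2. stock: 92 - 2 = 90. total_sold = 43
  Event 13 (restock 21): 90 + 21 = 111
  Event 14 (sale 21): sell min(21,111)=21. stock: 111 - 21 = 90. total_sold = 64
Final: stock = 90, total_sold = 64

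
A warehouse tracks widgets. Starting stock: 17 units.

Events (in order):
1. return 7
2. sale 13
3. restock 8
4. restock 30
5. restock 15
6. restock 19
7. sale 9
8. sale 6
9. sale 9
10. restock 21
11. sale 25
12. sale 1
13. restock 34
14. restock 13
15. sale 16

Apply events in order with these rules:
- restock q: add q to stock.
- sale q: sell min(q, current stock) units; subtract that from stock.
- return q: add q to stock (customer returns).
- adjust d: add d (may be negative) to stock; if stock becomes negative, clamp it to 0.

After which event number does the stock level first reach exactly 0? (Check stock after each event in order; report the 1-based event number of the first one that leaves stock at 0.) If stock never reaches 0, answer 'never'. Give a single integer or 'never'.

Processing events:
Start: stock = 17
  Event 1 (return 7): 17 + 7 = 24
  Event 2 (sale 13): sell min(13,24)=13. stock: 24 - 13 = 11. total_sold = 13
  Event 3 (restock 8): 11 + 8 = 19
  Event 4 (restock 30): 19 + 30 = 49
  Event 5 (restock 15): 49 + 15 = 64
  Event 6 (restock 19): 64 + 19 = 83
  Event 7 (sale 9): sell min(9,83)=9. stock: 83 - 9 = 74. total_sold = 22
  Event 8 (sale 6): sell min(6,74)=6. stock: 74 - 6 = 68. total_sold = 28
  Event 9 (sale 9): sell min(9,68)=9. stock: 68 - 9 = 59. total_sold = 37
  Event 10 (restock 21): 59 + 21 = 80
  Event 11 (sale 25): sell min(25,80)=25. stock: 80 - 25 = 55. total_sold = 62
  Event 12 (sale 1): sell min(1,55)=1. stock: 55 - 1 = 54. total_sold = 63
  Event 13 (restock 34): 54 + 34 = 88
  Event 14 (restock 13): 88 + 13 = 101
  Event 15 (sale 16): sell min(16,101)=16. stock: 101 - 16 = 85. total_sold = 79
Final: stock = 85, total_sold = 79

Stock never reaches 0.

Answer: never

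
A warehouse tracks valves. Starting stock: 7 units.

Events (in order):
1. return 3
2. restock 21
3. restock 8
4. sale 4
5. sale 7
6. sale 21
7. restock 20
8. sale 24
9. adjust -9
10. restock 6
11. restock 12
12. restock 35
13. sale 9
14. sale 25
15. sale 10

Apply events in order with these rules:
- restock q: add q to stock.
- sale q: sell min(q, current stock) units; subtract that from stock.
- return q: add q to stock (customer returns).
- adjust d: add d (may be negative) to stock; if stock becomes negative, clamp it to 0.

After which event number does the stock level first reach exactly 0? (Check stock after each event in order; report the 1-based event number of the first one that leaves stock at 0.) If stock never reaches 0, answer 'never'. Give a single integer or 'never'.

Answer: 9

Derivation:
Processing events:
Start: stock = 7
  Event 1 (return 3): 7 + 3 = 10
  Event 2 (restock 21): 10 + 21 = 31
  Event 3 (restock 8): 31 + 8 = 39
  Event 4 (sale 4): sell min(4,39)=4. stock: 39 - 4 = 35. total_sold = 4
  Event 5 (sale 7): sell min(7,35)=7. stock: 35 - 7 = 28. total_sold = 11
  Event 6 (sale 21): sell min(21,28)=21. stock: 28 - 21 = 7. total_sold = 32
  Event 7 (restock 20): 7 + 20 = 27
  Event 8 (sale 24): sell min(24,27)=24. stock: 27 - 24 = 3. total_sold = 56
  Event 9 (adjust -9): 3 + -9 = 0 (clamped to 0)
  Event 10 (restock 6): 0 + 6 = 6
  Event 11 (restock 12): 6 + 12 = 18
  Event 12 (restock 35): 18 + 35 = 53
  Event 13 (sale 9): sell min(9,53)=9. stock: 53 - 9 = 44. total_sold = 65
  Event 14 (sale 25): sell min(25,44)=25. stock: 44 - 25 = 19. total_sold = 90
  Event 15 (sale 10): sell min(10,19)=10. stock: 19 - 10 = 9. total_sold = 100
Final: stock = 9, total_sold = 100

First zero at event 9.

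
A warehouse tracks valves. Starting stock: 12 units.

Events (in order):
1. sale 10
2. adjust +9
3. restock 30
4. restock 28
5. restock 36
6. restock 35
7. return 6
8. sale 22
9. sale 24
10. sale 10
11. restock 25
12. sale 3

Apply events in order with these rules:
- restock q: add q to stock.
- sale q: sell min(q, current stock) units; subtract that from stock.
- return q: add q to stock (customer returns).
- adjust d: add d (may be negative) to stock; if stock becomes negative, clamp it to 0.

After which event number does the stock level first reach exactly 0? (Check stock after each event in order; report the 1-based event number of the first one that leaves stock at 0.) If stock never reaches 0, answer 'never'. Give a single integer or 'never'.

Answer: never

Derivation:
Processing events:
Start: stock = 12
  Event 1 (sale 10): sell min(10,12)=10. stock: 12 - 10 = 2. total_sold = 10
  Event 2 (adjust +9): 2 + 9 = 11
  Event 3 (restock 30): 11 + 30 = 41
  Event 4 (restock 28): 41 + 28 = 69
  Event 5 (restock 36): 69 + 36 = 105
  Event 6 (restock 35): 105 + 35 = 140
  Event 7 (return 6): 140 + 6 = 146
  Event 8 (sale 22): sell min(22,146)=22. stock: 146 - 22 = 124. total_sold = 32
  Event 9 (sale 24): sell min(24,124)=24. stock: 124 - 24 = 100. total_sold = 56
  Event 10 (sale 10): sell min(10,100)=10. stock: 100 - 10 = 90. total_sold = 66
  Event 11 (restock 25): 90 + 25 = 115
  Event 12 (sale 3): sell min(3,115)=3. stock: 115 - 3 = 112. total_sold = 69
Final: stock = 112, total_sold = 69

Stock never reaches 0.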